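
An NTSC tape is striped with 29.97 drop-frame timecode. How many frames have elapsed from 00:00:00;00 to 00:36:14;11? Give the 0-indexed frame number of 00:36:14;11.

65165

Complete 10-minute blocks: 3, each 17982 frames → 53946.
Remaining 6 whole minutes in the current block: 1800 + 5 × 1798 = 10790 frames.
Within the current minute: 14 × 30 + 11 − 2 = 429 (labels ;00/;01 skipped at this minute). Total = 53946 + 10790 + 429 = 65165.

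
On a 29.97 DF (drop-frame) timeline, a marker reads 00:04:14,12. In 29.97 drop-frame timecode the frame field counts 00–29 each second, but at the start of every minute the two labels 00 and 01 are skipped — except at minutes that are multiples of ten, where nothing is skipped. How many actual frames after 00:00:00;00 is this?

7624

Complete 10-minute blocks: 0, each 17982 frames → 0.
Remaining 4 whole minutes in the current block: 1800 + 3 × 1798 = 7194 frames.
Within the current minute: 14 × 30 + 12 − 2 = 430 (labels ;00/;01 skipped at this minute). Total = 0 + 7194 + 430 = 7624.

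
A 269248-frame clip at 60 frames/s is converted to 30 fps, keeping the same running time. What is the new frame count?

134624 frames

Frames at target rate = 269248 × (30) / (60) = 134624.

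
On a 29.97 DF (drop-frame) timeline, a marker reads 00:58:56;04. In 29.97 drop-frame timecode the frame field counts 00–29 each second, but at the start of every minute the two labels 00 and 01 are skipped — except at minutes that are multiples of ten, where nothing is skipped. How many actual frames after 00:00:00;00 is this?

105978

Complete 10-minute blocks: 5, each 17982 frames → 89910.
Remaining 8 whole minutes in the current block: 1800 + 7 × 1798 = 14386 frames.
Within the current minute: 56 × 30 + 4 − 2 = 1682 (labels ;00/;01 skipped at this minute). Total = 89910 + 14386 + 1682 = 105978.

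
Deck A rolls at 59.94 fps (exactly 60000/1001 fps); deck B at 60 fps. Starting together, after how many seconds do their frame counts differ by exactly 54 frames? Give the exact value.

The gap grows by |60 − 60000/1001| = 60/1001 frames per second.
Time for a 54-frame gap: 54 ÷ (60/1001) = 900.9 s.

900.9 seconds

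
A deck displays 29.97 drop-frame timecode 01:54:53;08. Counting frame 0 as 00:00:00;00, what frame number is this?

Complete 10-minute blocks: 11, each 17982 frames → 197802.
Remaining 4 whole minutes in the current block: 1800 + 3 × 1798 = 7194 frames.
Within the current minute: 53 × 30 + 8 − 2 = 1596 (labels ;00/;01 skipped at this minute). Total = 197802 + 7194 + 1596 = 206592.

206592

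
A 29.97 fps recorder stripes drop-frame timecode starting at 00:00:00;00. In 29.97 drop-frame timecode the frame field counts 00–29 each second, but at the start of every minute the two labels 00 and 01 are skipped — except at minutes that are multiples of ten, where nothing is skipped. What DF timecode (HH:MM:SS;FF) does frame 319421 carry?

02:57:38;01

Ten DF minutes hold 17982 frames, so frame 319421 lies in block 17 (frames 305694–323675) with 13727 frames into that block.
The block's first minute is 1800 frames and the rest 1798 each; 13727 frames reaches minute 7, so 17 × 18 + 7 × 2 = 320 labels have been skipped so far.
Adding those back, label number 319421 + 320 = 319741 at 30 labels/s is 10658 s + 1 f = 2 h 57 min 38 s frame 1, i.e. 02:57:38;01.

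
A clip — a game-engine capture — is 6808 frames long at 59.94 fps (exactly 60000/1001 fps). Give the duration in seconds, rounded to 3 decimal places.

113.580 seconds

Running time = 6808 × 1001/60000 = 851851/7500 s ≈ 113.580 s.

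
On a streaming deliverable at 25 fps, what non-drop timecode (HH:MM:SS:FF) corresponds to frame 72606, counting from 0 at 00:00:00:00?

00:48:24:06

72606 ÷ 25 = 2904 full seconds, remainder 6 frames.
2904 s = 0 h 48 min 24 s.
Timecode: 00:48:24:06.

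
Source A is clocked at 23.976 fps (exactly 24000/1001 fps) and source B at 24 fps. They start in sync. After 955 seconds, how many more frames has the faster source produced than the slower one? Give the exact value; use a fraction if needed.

A emits 24000/1001 × 955 = 22920000/1001 frames; B emits 24 × 955 = 22920.
Difference = 22920/1001 frames (≈ 22.8971); B is ahead of A.

22920/1001 frames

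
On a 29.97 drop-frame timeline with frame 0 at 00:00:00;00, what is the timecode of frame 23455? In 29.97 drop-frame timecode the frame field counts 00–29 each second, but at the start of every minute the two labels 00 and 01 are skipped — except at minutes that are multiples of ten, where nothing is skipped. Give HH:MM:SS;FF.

Each 10-minute DF block holds 10 × 60 × 30 − 9 × 2 = 17982 frames. 23455 ÷ 17982 → 1 full block, remainder 5473.
Within the partial block the first minute is 1800 frames and each further minute 1798, so 3 further minute boundaries passed. Total skipped labels = 18 × 1 + 2 × 3 = 24.
Non-drop label index = 23455 + 24 = 23479; at 30 labels/s that is 00:13:02:19, i.e. DF 00:13:02;19.

00:13:02;19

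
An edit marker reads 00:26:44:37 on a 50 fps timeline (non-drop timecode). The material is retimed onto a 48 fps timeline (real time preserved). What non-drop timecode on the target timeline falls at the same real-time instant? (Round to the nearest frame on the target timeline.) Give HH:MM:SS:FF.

00:26:44:36

Source frame index: (0×3600 + 26×60 + 44) × 50 + 37 = 80237.
Real time: 80237 / (50) = 80237/50 s.
Target frame: (80237/50) × (48) = 1925688/25 ≈ 77027.520 → 77028.
At 48 labels/s: frame 77028 → 00:26:44:36.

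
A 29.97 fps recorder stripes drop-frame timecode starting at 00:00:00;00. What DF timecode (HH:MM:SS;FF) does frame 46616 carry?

00:25:55;12

Each 10-minute DF block holds 10 × 60 × 30 − 9 × 2 = 17982 frames. 46616 ÷ 17982 → 2 full blocks, remainder 10652.
Within the partial block the first minute is 1800 frames and each further minute 1798, so 5 further minute boundaries passed. Total skipped labels = 18 × 2 + 2 × 5 = 46.
Non-drop label index = 46616 + 46 = 46662; at 30 labels/s that is 00:25:55:12, i.e. DF 00:25:55;12.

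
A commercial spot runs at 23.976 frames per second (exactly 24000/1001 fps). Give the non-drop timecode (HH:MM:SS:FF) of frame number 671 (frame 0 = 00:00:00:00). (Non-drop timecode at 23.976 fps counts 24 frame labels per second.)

00:00:27:23

671 ÷ 24 = 27 full seconds, remainder 23 frames.
27 s = 0 h 0 min 27 s.
Timecode: 00:00:27:23.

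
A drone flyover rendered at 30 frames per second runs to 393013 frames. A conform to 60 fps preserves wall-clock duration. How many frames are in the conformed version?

Frames at target rate = 393013 × (60) / (30) = 786026.

786026 frames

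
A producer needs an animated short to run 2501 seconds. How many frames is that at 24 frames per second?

Frames = 2501 × 24 = 60024.

60024 frames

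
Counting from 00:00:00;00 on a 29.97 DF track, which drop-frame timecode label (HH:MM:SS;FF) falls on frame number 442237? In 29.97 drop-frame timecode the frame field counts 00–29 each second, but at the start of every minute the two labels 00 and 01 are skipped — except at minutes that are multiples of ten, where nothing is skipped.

Ten DF minutes hold 17982 frames, so frame 442237 lies in block 24 (frames 431568–449549) with 10669 frames into that block.
The block's first minute is 1800 frames and the rest 1798 each; 10669 frames reaches minute 5, so 24 × 18 + 5 × 2 = 442 labels have been skipped so far.
Adding those back, label number 442237 + 442 = 442679 at 30 labels/s is 14755 s + 29 f = 4 h 5 min 55 s frame 29, i.e. 04:05:55;29.

04:05:55;29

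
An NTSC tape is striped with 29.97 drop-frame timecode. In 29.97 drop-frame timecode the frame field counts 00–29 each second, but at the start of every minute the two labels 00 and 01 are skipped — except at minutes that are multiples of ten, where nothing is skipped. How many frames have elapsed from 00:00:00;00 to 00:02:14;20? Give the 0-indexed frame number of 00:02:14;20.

4036

Complete 10-minute blocks: 0, each 17982 frames → 0.
Remaining 2 whole minutes in the current block: 1800 + 1 × 1798 = 3598 frames.
Within the current minute: 14 × 30 + 20 − 2 = 438 (labels ;00/;01 skipped at this minute). Total = 0 + 3598 + 438 = 4036.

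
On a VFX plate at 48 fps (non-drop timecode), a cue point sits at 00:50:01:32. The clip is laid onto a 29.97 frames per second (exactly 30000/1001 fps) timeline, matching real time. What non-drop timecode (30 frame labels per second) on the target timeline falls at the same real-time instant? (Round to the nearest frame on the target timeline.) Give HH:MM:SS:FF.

Source frame index: (0×3600 + 50×60 + 1) × 48 + 32 = 144080.
Real time: 144080 / (48) = 9005/3 s.
Target frame: (9005/3) × (30000/1001) = 90050000/1001 ≈ 89960.040 → 89960.
At 30 labels/s: frame 89960 → 00:49:58:20.

00:49:58:20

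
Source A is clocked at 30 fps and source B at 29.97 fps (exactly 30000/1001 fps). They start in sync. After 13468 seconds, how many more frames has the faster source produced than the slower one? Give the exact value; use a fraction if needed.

4440/11 frames

A emits 30 × 13468 = 404040 frames; B emits 30000/1001 × 13468 = 4440000/11.
Difference = 4440/11 frames (≈ 403.6364); B is behind A.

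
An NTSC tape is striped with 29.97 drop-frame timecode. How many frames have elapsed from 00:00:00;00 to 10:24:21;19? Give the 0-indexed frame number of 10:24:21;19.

1122725

Complete 10-minute blocks: 62, each 17982 frames → 1114884.
Remaining 4 whole minutes in the current block: 1800 + 3 × 1798 = 7194 frames.
Within the current minute: 21 × 30 + 19 − 2 = 647 (labels ;00/;01 skipped at this minute). Total = 1114884 + 7194 + 647 = 1122725.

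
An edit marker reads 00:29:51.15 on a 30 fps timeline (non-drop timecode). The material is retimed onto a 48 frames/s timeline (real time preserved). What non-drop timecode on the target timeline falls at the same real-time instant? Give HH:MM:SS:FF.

00:29:51:24

Source frame index: (0×3600 + 29×60 + 51) × 30 + 15 = 53745.
Real time: 53745 / (30) = 3583/2 s.
Target frame: (3583/2) × (48) = 85992.
At 48 labels/s: frame 85992 → 00:29:51:24.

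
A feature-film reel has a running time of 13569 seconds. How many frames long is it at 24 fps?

Frames = 13569 × 24 = 325656.

325656 frames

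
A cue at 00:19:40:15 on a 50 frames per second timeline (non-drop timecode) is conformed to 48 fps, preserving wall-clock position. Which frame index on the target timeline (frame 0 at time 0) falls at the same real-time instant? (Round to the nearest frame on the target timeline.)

frame 56654

Source frame index: (0×3600 + 19×60 + 40) × 50 + 15 = 59015.
Real time: 59015 / (50) = 11803/10 s.
Target frame: (11803/10) × (48) = 283272/5 ≈ 56654.400 → 56654.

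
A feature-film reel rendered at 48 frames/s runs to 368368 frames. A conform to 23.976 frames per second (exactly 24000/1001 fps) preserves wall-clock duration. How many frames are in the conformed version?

Target frames = source frames × (target rate / source rate) = 368368 × (24000/1001)/(48) = 368368 × 500/1001 = 184000.

184000 frames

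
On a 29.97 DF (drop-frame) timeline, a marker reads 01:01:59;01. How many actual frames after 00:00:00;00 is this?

111461

Complete 10-minute blocks: 6, each 17982 frames → 107892.
Remaining 1 whole minute in the current block: 1800 + 0 × 1798 = 1800 frames.
Within the current minute: 59 × 30 + 1 − 2 = 1769 (labels ;00/;01 skipped at this minute). Total = 107892 + 1800 + 1769 = 111461.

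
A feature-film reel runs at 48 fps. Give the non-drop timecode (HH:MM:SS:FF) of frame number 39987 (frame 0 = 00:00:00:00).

00:13:53:03

39987 ÷ 48 = 833 full seconds, remainder 3 frames.
833 s = 0 h 13 min 53 s.
Timecode: 00:13:53:03.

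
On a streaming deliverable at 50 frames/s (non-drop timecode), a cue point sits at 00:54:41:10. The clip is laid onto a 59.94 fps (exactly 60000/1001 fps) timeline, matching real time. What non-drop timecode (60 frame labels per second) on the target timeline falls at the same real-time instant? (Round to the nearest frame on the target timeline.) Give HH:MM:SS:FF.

00:54:37:55

Source frame index: (0×3600 + 54×60 + 41) × 50 + 10 = 164060.
Real time: 164060 / (50) = 16406/5 s.
Target frame: (16406/5) × (60000/1001) = 15144000/77 ≈ 196675.325 → 196675.
At 60 labels/s: frame 196675 → 00:54:37:55.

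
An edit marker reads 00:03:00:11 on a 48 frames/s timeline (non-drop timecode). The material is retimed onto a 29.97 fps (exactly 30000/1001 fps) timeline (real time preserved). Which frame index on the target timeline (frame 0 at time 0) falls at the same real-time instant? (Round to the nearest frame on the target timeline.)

frame 5401

Source frame index: (0×3600 + 3×60 + 0) × 48 + 11 = 8651.
Real time: 8651 / (48) = 8651/48 s.
Target frame: (8651/48) × (30000/1001) = 5406875/1001 ≈ 5401.474 → 5401.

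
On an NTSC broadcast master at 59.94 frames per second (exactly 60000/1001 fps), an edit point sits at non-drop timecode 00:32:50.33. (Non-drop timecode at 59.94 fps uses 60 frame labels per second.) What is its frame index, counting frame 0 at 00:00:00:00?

frame 118233

Total seconds to the label: (0 × 3600 + 32 × 60 + 50) = 1970.
Frame index = 1970 × 60 + 33 = 118233.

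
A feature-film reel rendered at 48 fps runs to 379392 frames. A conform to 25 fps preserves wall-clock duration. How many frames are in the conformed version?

197600 frames

Target frames = source frames × (target rate / source rate) = 379392 × (25)/(48) = 379392 × 25/48 = 197600.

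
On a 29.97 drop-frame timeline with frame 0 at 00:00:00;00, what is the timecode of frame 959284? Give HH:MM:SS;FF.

08:53:28;04

Ten DF minutes hold 17982 frames, so frame 959284 lies in block 53 (frames 953046–971027) with 6238 frames into that block.
The block's first minute is 1800 frames and the rest 1798 each; 6238 frames reaches minute 3, so 53 × 18 + 3 × 2 = 960 labels have been skipped so far.
Adding those back, label number 959284 + 960 = 960244 at 30 labels/s is 32008 s + 4 f = 8 h 53 min 28 s frame 4, i.e. 08:53:28;04.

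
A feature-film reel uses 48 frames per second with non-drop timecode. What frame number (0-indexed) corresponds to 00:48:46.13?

140461

Total seconds to the label: (0 × 3600 + 48 × 60 + 46) = 2926.
Frame index = 2926 × 48 + 13 = 140461.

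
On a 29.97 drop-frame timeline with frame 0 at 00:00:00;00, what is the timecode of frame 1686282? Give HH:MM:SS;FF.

15:37:45;20

Each 10-minute DF block holds 10 × 60 × 30 − 9 × 2 = 17982 frames. 1686282 ÷ 17982 → 93 full blocks, remainder 13956.
Within the partial block the first minute is 1800 frames and each further minute 1798, so 7 further minute boundaries passed. Total skipped labels = 18 × 93 + 2 × 7 = 1688.
Non-drop label index = 1686282 + 1688 = 1687970; at 30 labels/s that is 15:37:45:20, i.e. DF 15:37:45;20.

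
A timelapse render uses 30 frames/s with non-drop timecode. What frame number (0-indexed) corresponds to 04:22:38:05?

Total seconds to the label: (4 × 3600 + 22 × 60 + 38) = 15758.
Frame index = 15758 × 30 + 5 = 472745.

frame 472745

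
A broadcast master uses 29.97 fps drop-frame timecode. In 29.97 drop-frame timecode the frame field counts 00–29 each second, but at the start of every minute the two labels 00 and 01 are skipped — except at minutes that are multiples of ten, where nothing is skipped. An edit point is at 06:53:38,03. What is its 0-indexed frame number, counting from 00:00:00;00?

743799

Complete 10-minute blocks: 41, each 17982 frames → 737262.
Remaining 3 whole minutes in the current block: 1800 + 2 × 1798 = 5396 frames.
Within the current minute: 38 × 30 + 3 − 2 = 1141 (labels ;00/;01 skipped at this minute). Total = 737262 + 5396 + 1141 = 743799.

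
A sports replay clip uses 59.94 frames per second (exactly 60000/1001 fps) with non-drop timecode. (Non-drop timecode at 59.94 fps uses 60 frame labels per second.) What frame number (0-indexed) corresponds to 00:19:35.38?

frame 70538

Total seconds to the label: (0 × 3600 + 19 × 60 + 35) = 1175.
Frame index = 1175 × 60 + 38 = 70538.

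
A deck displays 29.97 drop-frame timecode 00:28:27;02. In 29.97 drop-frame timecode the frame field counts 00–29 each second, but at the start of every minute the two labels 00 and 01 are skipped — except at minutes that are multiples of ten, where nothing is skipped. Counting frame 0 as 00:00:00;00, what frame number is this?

Complete 10-minute blocks: 2, each 17982 frames → 35964.
Remaining 8 whole minutes in the current block: 1800 + 7 × 1798 = 14386 frames.
Within the current minute: 27 × 30 + 2 − 2 = 810 (labels ;00/;01 skipped at this minute). Total = 35964 + 14386 + 810 = 51160.

51160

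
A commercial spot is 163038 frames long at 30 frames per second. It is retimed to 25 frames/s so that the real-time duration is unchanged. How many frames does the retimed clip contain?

Target frames = source frames × (target rate / source rate) = 163038 × (25)/(30) = 163038 × 5/6 = 135865.

135865 frames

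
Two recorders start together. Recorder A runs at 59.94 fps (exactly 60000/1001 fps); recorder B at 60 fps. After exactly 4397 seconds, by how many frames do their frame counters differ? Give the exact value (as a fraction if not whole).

A emits 60000/1001 × 4397 = 263820000/1001 frames; B emits 60 × 4397 = 263820.
Difference = 263820/1001 frames (≈ 263.5564); B is ahead of A.

263820/1001 frames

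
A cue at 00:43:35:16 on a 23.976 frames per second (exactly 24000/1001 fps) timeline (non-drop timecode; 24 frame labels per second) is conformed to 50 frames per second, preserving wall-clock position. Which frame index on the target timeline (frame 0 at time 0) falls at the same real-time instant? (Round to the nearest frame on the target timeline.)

Source frame index: (0×3600 + 43×60 + 35) × 24 + 16 = 62776.
Real time: 62776 / (24000/1001) = 7854847/3000 s.
Target frame: (7854847/3000) × (50) = 7854847/60 ≈ 130914.117 → 130914.

frame 130914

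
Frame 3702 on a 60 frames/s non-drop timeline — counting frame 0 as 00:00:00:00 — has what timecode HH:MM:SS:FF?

00:01:01:42

3702 ÷ 60 = 61 full seconds, remainder 42 frames.
61 s = 0 h 1 min 1 s.
Timecode: 00:01:01:42.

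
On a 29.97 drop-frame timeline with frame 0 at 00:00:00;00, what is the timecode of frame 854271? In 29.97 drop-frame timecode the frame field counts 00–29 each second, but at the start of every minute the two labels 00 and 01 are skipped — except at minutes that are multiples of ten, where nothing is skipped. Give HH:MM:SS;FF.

07:55:04;07

Each 10-minute DF block holds 10 × 60 × 30 − 9 × 2 = 17982 frames. 854271 ÷ 17982 → 47 full blocks, remainder 9117.
Within the partial block the first minute is 1800 frames and each further minute 1798, so 5 further minute boundaries passed. Total skipped labels = 18 × 47 + 2 × 5 = 856.
Non-drop label index = 854271 + 856 = 855127; at 30 labels/s that is 07:55:04:07, i.e. DF 07:55:04;07.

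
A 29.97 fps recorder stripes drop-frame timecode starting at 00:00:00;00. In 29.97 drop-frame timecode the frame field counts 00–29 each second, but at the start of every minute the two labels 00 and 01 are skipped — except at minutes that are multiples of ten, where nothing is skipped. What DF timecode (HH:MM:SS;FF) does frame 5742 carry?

00:03:11;18

Each 10-minute DF block holds 10 × 60 × 30 − 9 × 2 = 17982 frames. 5742 ÷ 17982 → 0 full blocks, remainder 5742.
Within the partial block the first minute is 1800 frames and each further minute 1798, so 3 further minute boundaries passed. Total skipped labels = 18 × 0 + 2 × 3 = 6.
Non-drop label index = 5742 + 6 = 5748; at 30 labels/s that is 00:03:11:18, i.e. DF 00:03:11;18.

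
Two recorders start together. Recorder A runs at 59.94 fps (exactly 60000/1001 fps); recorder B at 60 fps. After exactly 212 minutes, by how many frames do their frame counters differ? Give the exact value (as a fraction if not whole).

763200/1001 frames

212 min = 12720 s.
A emits 60000/1001 × 12720 = 763200000/1001 frames; B emits 60 × 12720 = 763200.
Difference = 763200/1001 frames (≈ 762.4376); B is ahead of A.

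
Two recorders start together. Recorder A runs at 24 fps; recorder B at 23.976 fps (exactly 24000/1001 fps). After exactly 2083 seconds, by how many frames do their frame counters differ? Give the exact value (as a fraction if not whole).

49992/1001 frames

A emits 24 × 2083 = 49992 frames; B emits 24000/1001 × 2083 = 49992000/1001.
Difference = 49992/1001 frames (≈ 49.9421); B is behind A.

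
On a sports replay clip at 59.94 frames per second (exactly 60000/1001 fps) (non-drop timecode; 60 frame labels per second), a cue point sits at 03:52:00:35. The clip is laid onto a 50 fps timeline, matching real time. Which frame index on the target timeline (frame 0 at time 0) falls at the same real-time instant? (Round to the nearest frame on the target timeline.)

frame 696725

Source frame index: (3×3600 + 52×60 + 0) × 60 + 35 = 835235.
Real time: 835235 / (60000/1001) = 167214047/12000 s.
Target frame: (167214047/12000) × (50) = 167214047/240 ≈ 696725.196 → 696725.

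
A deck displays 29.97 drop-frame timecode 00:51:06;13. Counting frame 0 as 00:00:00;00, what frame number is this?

Complete 10-minute blocks: 5, each 17982 frames → 89910.
Remaining 1 whole minute in the current block: 1800 + 0 × 1798 = 1800 frames.
Within the current minute: 6 × 30 + 13 − 2 = 191 (labels ;00/;01 skipped at this minute). Total = 89910 + 1800 + 191 = 91901.

91901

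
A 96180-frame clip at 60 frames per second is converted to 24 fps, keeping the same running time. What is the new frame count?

38472 frames

Target frames = source frames × (target rate / source rate) = 96180 × (24)/(60) = 96180 × 2/5 = 38472.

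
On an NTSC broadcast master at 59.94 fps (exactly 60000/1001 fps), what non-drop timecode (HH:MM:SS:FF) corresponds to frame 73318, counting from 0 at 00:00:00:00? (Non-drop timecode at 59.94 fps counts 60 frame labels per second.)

73318 ÷ 60 = 1221 full seconds, remainder 58 frames.
1221 s = 0 h 20 min 21 s.
Timecode: 00:20:21:58.

00:20:21:58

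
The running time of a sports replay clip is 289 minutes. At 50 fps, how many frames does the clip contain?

867000 frames

289 min = 17340 s.
Frames = 17340 × 50 = 867000.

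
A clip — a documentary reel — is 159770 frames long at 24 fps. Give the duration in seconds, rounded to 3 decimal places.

6657.083 seconds

Running time = 159770 × 1/24 = 79885/12 s ≈ 6657.083 s.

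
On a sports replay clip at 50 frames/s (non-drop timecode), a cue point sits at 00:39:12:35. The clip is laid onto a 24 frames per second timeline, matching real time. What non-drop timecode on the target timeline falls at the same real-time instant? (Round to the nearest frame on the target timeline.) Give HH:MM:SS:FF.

Source frame index: (0×3600 + 39×60 + 12) × 50 + 35 = 117635.
Real time: 117635 / (50) = 23527/10 s.
Target frame: (23527/10) × (24) = 282324/5 ≈ 56464.800 → 56465.
At 24 labels/s: frame 56465 → 00:39:12:17.

00:39:12:17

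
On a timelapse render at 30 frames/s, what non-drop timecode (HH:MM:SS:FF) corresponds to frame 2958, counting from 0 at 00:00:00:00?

2958 ÷ 30 = 98 full seconds, remainder 18 frames.
98 s = 0 h 1 min 38 s.
Timecode: 00:01:38:18.

00:01:38:18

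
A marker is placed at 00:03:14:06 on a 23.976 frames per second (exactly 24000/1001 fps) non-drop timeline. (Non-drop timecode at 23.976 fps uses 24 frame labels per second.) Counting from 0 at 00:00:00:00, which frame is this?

Total seconds to the label: (0 × 3600 + 3 × 60 + 14) = 194.
Frame index = 194 × 24 + 6 = 4662.

4662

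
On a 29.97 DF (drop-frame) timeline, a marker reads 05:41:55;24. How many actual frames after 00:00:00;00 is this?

Complete 10-minute blocks: 34, each 17982 frames → 611388.
Remaining 1 whole minute in the current block: 1800 + 0 × 1798 = 1800 frames.
Within the current minute: 55 × 30 + 24 − 2 = 1672 (labels ;00/;01 skipped at this minute). Total = 611388 + 1800 + 1672 = 614860.

614860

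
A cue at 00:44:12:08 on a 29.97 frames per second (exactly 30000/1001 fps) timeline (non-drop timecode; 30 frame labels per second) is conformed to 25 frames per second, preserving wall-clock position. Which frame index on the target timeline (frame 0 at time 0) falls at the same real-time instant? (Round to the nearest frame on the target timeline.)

Source frame index: (0×3600 + 44×60 + 12) × 30 + 8 = 79568.
Real time: 79568 / (30000/1001) = 4977973/1875 s.
Target frame: (4977973/1875) × (25) = 4977973/75 ≈ 66372.973 → 66373.

frame 66373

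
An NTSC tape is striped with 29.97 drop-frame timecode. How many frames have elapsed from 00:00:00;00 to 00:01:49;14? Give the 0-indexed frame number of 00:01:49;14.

3282

As if non-drop at 30 labels/s: (0 × 3600 + 1 × 60 + 49) × 30 + 14 = 3284.
Minute boundaries passed: 1; those not divisible by 10: 1 − 0 = 1; dropped labels = 2 × 1 = 2.
Actual frame index = 3284 − 2 = 3282.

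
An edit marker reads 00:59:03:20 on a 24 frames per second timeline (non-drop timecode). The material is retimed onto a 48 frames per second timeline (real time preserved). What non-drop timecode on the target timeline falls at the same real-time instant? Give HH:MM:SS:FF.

00:59:03:40

Source frame index: (0×3600 + 59×60 + 3) × 24 + 20 = 85052.
Real time: 85052 / (24) = 21263/6 s.
Target frame: (21263/6) × (48) = 170104.
At 48 labels/s: frame 170104 → 00:59:03:40.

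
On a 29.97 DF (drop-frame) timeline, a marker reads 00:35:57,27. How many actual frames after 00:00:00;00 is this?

Complete 10-minute blocks: 3, each 17982 frames → 53946.
Remaining 5 whole minutes in the current block: 1800 + 4 × 1798 = 8992 frames.
Within the current minute: 57 × 30 + 27 − 2 = 1735 (labels ;00/;01 skipped at this minute). Total = 53946 + 8992 + 1735 = 64673.

64673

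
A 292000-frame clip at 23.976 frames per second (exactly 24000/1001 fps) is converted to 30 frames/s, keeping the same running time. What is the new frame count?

365365 frames

Target frames = source frames × (target rate / source rate) = 292000 × (30)/(24000/1001) = 292000 × 1001/800 = 365365.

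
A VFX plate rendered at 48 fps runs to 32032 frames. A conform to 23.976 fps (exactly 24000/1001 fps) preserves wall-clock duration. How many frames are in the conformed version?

16000 frames

Target frames = source frames × (target rate / source rate) = 32032 × (24000/1001)/(48) = 32032 × 500/1001 = 16000.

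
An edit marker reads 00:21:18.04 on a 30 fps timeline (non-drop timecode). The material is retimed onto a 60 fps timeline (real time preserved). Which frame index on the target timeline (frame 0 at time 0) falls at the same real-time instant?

Source frame index: (0×3600 + 21×60 + 18) × 30 + 4 = 38344.
Real time: 38344 / (30) = 19172/15 s.
Target frame: (19172/15) × (60) = 76688.

frame 76688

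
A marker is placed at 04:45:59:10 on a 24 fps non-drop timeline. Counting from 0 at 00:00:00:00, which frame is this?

Total seconds to the label: (4 × 3600 + 45 × 60 + 59) = 17159.
Frame index = 17159 × 24 + 10 = 411826.

frame 411826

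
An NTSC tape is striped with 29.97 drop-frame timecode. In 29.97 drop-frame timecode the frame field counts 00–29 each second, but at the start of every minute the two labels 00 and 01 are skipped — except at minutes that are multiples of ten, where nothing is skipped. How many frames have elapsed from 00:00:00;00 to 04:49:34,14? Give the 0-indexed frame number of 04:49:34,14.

520712

As if non-drop at 30 labels/s: (4 × 3600 + 49 × 60 + 34) × 30 + 14 = 521234.
Minute boundaries passed: 289; those not divisible by 10: 289 − 28 = 261; dropped labels = 2 × 261 = 522.
Actual frame index = 521234 − 522 = 520712.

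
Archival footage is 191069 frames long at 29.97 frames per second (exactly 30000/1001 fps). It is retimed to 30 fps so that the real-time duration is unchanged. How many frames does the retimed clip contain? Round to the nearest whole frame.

Frames at target rate = 191069 × (30) / (30000/1001) = 191260069/1000 ≈ 191260.069.
Nearest whole frame: 191260.

191260 frames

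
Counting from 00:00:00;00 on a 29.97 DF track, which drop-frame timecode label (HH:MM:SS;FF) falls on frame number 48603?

00:27:01;23

Ten DF minutes hold 17982 frames, so frame 48603 lies in block 2 (frames 35964–53945) with 12639 frames into that block.
The block's first minute is 1800 frames and the rest 1798 each; 12639 frames reaches minute 7, so 2 × 18 + 7 × 2 = 50 labels have been skipped so far.
Adding those back, label number 48603 + 50 = 48653 at 30 labels/s is 1621 s + 23 f = 0 h 27 min 1 s frame 23, i.e. 00:27:01;23.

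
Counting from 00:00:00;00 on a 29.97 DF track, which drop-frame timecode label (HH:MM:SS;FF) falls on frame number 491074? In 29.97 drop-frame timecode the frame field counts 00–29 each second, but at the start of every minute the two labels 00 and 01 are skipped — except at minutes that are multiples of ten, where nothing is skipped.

04:33:05;16

Ten DF minutes hold 17982 frames, so frame 491074 lies in block 27 (frames 485514–503495) with 5560 frames into that block.
The block's first minute is 1800 frames and the rest 1798 each; 5560 frames reaches minute 3, so 27 × 18 + 3 × 2 = 492 labels have been skipped so far.
Adding those back, label number 491074 + 492 = 491566 at 30 labels/s is 16385 s + 16 f = 4 h 33 min 5 s frame 16, i.e. 04:33:05;16.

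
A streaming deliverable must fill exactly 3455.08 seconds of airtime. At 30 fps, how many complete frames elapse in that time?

103652 frames

Frames = 3455.08 × 30 = 518262/5 ≈ 103652.4000.
Complete frames: 103652.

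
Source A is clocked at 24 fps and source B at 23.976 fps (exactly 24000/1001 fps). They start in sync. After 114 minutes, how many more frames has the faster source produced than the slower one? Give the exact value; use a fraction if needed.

164160/1001 frames

114 min = 6840 s.
A emits 24 × 6840 = 164160 frames; B emits 24000/1001 × 6840 = 164160000/1001.
Difference = 164160/1001 frames (≈ 163.9960); B is behind A.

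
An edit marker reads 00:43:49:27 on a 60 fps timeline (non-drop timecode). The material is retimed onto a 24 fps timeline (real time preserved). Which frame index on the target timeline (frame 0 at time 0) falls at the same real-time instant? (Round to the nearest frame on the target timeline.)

frame 63107

Source frame index: (0×3600 + 43×60 + 49) × 60 + 27 = 157767.
Real time: 157767 / (60) = 52589/20 s.
Target frame: (52589/20) × (24) = 315534/5 ≈ 63106.800 → 63107.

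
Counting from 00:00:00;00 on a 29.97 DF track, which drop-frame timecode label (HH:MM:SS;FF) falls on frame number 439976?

Ten DF minutes hold 17982 frames, so frame 439976 lies in block 24 (frames 431568–449549) with 8408 frames into that block.
The block's first minute is 1800 frames and the rest 1798 each; 8408 frames reaches minute 4, so 24 × 18 + 4 × 2 = 440 labels have been skipped so far.
Adding those back, label number 439976 + 440 = 440416 at 30 labels/s is 14680 s + 16 f = 4 h 4 min 40 s frame 16, i.e. 04:04:40;16.

04:04:40;16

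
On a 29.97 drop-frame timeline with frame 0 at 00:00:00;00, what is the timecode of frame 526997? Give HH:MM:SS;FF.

04:53:04;05

Each 10-minute DF block holds 10 × 60 × 30 − 9 × 2 = 17982 frames. 526997 ÷ 17982 → 29 full blocks, remainder 5519.
Within the partial block the first minute is 1800 frames and each further minute 1798, so 3 further minute boundaries passed. Total skipped labels = 18 × 29 + 2 × 3 = 528.
Non-drop label index = 526997 + 528 = 527525; at 30 labels/s that is 04:53:04:05, i.e. DF 04:53:04;05.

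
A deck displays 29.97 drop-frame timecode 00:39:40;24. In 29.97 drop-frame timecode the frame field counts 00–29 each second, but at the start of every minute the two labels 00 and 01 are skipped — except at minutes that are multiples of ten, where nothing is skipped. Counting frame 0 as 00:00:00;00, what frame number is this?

71352

Complete 10-minute blocks: 3, each 17982 frames → 53946.
Remaining 9 whole minutes in the current block: 1800 + 8 × 1798 = 16184 frames.
Within the current minute: 40 × 30 + 24 − 2 = 1222 (labels ;00/;01 skipped at this minute). Total = 53946 + 16184 + 1222 = 71352.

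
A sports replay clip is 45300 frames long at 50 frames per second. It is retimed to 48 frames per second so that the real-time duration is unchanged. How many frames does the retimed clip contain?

Target frames = source frames × (target rate / source rate) = 45300 × (48)/(50) = 45300 × 24/25 = 43488.

43488 frames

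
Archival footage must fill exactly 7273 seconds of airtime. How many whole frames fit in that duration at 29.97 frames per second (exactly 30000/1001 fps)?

Frames = 7273 × 30000/1001 = 31170000/143 ≈ 217972.0280.
Complete frames: 217972.

217972 frames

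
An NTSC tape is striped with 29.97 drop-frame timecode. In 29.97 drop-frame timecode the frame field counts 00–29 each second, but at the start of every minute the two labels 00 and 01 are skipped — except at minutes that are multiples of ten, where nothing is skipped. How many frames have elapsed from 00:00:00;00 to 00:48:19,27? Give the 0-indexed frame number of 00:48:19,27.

86909

Complete 10-minute blocks: 4, each 17982 frames → 71928.
Remaining 8 whole minutes in the current block: 1800 + 7 × 1798 = 14386 frames.
Within the current minute: 19 × 30 + 27 − 2 = 595 (labels ;00/;01 skipped at this minute). Total = 71928 + 14386 + 595 = 86909.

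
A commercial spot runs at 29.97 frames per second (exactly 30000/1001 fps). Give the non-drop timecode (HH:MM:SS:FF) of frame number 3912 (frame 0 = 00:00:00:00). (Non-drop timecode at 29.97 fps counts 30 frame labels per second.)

3912 ÷ 30 = 130 full seconds, remainder 12 frames.
130 s = 0 h 2 min 10 s.
Timecode: 00:02:10:12.

00:02:10:12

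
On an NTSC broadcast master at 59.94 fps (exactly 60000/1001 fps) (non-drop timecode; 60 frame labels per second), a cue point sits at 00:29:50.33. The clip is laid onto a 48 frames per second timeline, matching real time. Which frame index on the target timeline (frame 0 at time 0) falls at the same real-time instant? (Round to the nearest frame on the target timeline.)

Source frame index: (0×3600 + 29×60 + 50) × 60 + 33 = 107433.
Real time: 107433 / (60000/1001) = 35846811/20000 s.
Target frame: (35846811/20000) × (48) = 107540433/1250 ≈ 86032.346 → 86032.

frame 86032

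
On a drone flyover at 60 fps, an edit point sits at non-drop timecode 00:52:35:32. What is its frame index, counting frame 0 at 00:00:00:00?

Total seconds to the label: (0 × 3600 + 52 × 60 + 35) = 3155.
Frame index = 3155 × 60 + 32 = 189332.

189332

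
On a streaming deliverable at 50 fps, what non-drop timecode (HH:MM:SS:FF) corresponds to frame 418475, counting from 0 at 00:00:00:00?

418475 ÷ 50 = 8369 full seconds, remainder 25 frames.
8369 s = 2 h 19 min 29 s.
Timecode: 02:19:29:25.

02:19:29:25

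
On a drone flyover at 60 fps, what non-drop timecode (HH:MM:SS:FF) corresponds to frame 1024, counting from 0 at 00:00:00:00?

1024 ÷ 60 = 17 full seconds, remainder 4 frames.
17 s = 0 h 0 min 17 s.
Timecode: 00:00:17:04.

00:00:17:04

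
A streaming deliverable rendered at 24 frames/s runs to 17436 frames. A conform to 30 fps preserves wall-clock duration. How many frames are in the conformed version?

21795 frames

Target frames = source frames × (target rate / source rate) = 17436 × (30)/(24) = 17436 × 5/4 = 21795.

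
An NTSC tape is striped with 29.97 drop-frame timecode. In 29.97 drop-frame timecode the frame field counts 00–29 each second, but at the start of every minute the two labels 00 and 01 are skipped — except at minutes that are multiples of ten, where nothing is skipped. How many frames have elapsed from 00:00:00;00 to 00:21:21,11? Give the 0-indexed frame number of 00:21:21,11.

As if non-drop at 30 labels/s: (0 × 3600 + 21 × 60 + 21) × 30 + 11 = 38441.
Minute boundaries passed: 21; those not divisible by 10: 21 − 2 = 19; dropped labels = 2 × 19 = 38.
Actual frame index = 38441 − 38 = 38403.

38403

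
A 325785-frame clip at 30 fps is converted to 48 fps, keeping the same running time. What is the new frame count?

Target frames = source frames × (target rate / source rate) = 325785 × (48)/(30) = 325785 × 8/5 = 521256.

521256 frames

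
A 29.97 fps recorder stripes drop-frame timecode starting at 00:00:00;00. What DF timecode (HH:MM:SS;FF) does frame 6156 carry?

Ten DF minutes hold 17982 frames, so frame 6156 lies in block 0 (frames 0–17981) with 6156 frames into that block.
The block's first minute is 1800 frames and the rest 1798 each; 6156 frames reaches minute 3, so 0 × 18 + 3 × 2 = 6 labels have been skipped so far.
Adding those back, label number 6156 + 6 = 6162 at 30 labels/s is 205 s + 12 f = 0 h 3 min 25 s frame 12, i.e. 00:03:25;12.

00:03:25;12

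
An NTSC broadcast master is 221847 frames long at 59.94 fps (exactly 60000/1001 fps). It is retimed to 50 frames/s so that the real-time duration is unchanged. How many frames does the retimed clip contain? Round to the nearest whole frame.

Frames at target rate = 221847 × (50) / (60000/1001) = 74022949/400 ≈ 185057.372.
Nearest whole frame: 185057.

185057 frames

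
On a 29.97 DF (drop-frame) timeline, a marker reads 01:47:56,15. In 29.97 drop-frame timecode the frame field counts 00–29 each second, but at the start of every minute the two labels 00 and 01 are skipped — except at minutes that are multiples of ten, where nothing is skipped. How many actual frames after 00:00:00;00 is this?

194101

As if non-drop at 30 labels/s: (1 × 3600 + 47 × 60 + 56) × 30 + 15 = 194295.
Minute boundaries passed: 107; those not divisible by 10: 107 − 10 = 97; dropped labels = 2 × 97 = 194.
Actual frame index = 194295 − 194 = 194101.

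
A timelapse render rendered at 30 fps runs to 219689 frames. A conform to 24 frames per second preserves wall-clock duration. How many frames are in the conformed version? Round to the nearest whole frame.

Frames at target rate = 219689 × (24) / (30) = 878756/5 ≈ 175751.200.
Nearest whole frame: 175751.

175751 frames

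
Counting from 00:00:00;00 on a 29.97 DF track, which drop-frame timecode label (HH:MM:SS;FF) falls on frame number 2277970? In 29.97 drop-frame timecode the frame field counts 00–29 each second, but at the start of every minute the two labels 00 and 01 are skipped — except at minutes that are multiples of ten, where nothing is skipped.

Each 10-minute DF block holds 10 × 60 × 30 − 9 × 2 = 17982 frames. 2277970 ÷ 17982 → 126 full blocks, remainder 12238.
Within the partial block the first minute is 1800 frames and each further minute 1798, so 6 further minute boundaries passed. Total skipped labels = 18 × 126 + 2 × 6 = 2280.
Non-drop label index = 2277970 + 2280 = 2280250; at 30 labels/s that is 21:06:48:10, i.e. DF 21:06:48;10.

21:06:48;10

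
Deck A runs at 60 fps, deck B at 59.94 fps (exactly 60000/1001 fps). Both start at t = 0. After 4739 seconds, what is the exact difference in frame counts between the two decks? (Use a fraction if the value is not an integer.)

A emits 60 × 4739 = 284340 frames; B emits 60000/1001 × 4739 = 40620000/143.
Difference = 40620/143 frames (≈ 284.0559); B is behind A.

40620/143 frames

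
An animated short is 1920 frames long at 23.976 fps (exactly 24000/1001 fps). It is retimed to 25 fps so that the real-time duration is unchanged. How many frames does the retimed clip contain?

Target frames = source frames × (target rate / source rate) = 1920 × (25)/(24000/1001) = 1920 × 1001/960 = 2002.

2002 frames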